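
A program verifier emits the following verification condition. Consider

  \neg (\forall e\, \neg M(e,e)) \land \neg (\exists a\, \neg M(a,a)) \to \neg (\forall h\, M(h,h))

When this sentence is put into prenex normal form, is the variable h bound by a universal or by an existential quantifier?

existential

First replace A → B with ¬A ∨ B.
  \neg (\neg (\forall e\, \neg M(e,e)) \land \neg (\exists a\, \neg M(a,a))) \lor \neg (\forall h\, M(h,h))
Drive negations inward (¬∀x A ≡ ∃x ¬A, ¬∃x A ≡ ∀x ¬A, De Morgan for ∧/∨):
  (\forall e\, \neg M(e,e)) \lor (\exists a\, \neg M(a,a)) \lor (\exists h\, \neg M(h,h))
All bound variables are already distinct, so no renaming is needed.
Finally move all quantifiers to the prefix:
  \forall e\, \exists a\, \exists h\, (\neg M(e,e) \lor \neg M(a,a) \lor \neg M(h,h))
The quantifier \forall h sits under an odd number of negations (counting the antecedent side of each →), so it flips to \exists h.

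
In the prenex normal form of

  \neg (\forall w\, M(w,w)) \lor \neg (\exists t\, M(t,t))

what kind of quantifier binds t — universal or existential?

Push ¬ through the quantifiers and connectives to reach negation normal form:
  (\exists w\, \neg M(w,w)) \lor (\forall t\, \neg M(t,t))
All bound variables are already distinct, so no renaming is needed.
Finally move all quantifiers to the prefix:
  \exists w\, \forall t\, (\neg M(w,w) \lor \neg M(t,t))
The quantifier \exists t sits under an odd number of negations, so it flips to \forall t.

universal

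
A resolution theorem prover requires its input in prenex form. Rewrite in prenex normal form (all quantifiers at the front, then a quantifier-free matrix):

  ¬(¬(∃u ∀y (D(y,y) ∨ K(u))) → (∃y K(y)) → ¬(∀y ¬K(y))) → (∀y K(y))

First replace A → B with ¬A ∨ B.
  ¬¬(¬¬(∃u ∀y (D(y,y) ∨ K(u))) ∨ ¬(∃y K(y)) ∨ ¬(∀y ¬K(y))) ∨ (∀y K(y))
Drive negations inward (¬∀x A ≡ ∃x ¬A, ¬∃x A ≡ ∀x ¬A, De Morgan for ∧/∨):
  (∃u ∀y (D(y,y) ∨ K(u))) ∨ (∀y ¬K(y)) ∨ (∃y K(y)) ∨ (∀y K(y))
Rename bound variables to avoid capture: y↦c, y↦b, y↦s.
  (∃u ∀y (D(y,y) ∨ K(u))) ∨ (∀c ¬K(c)) ∨ (∃b K(b)) ∨ (∀s K(s))
Extract every quantifier outward, since the variables are now distinct and don't occur free across branches:
  ∃u ∀y ∀c ∃b ∀s (D(y,y) ∨ K(u) ∨ ¬K(c) ∨ K(b) ∨ K(s))

∃u ∀y ∀c ∃b ∀s (D(y,y) ∨ K(u) ∨ ¬K(c) ∨ K(b) ∨ K(s))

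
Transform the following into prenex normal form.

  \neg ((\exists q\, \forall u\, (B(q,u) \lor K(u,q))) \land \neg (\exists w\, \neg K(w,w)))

\forall q\, \exists u\, \exists w\, (\neg B(q,u) \land \neg K(u,q) \lor \neg K(w,w))

Move each ¬ inward, flipping quantifiers it crosses:
  (\forall q\, \exists u\, (\neg B(q,u) \land \neg K(u,q))) \lor (\exists w\, \neg K(w,w))
Extract every quantifier outward, since the variables are now distinct and don't occur free across branches:
  \forall q\, \exists u\, \exists w\, (\neg B(q,u) \land \neg K(u,q) \lor \neg K(w,w))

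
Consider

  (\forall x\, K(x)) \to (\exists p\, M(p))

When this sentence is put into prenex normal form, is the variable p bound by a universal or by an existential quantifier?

First replace A → B with ¬A ∨ B.
  \neg (\forall x\, K(x)) \lor (\exists p\, M(p))
Drive negations inward (¬∀x A ≡ ∃x ¬A, ¬∃x A ≡ ∀x ¬A, De Morgan for ∧/∨):
  (\exists x\, \neg K(x)) \lor (\exists p\, M(p))
All bound variables are already distinct, so no renaming is needed.
Extract every quantifier outward, since the variables are now distinct and don't occur free across branches:
  \exists x\, \exists p\, (\neg K(x) \lor M(p))
The quantifier \exists p sits under an even number of negations (counting the antecedent side of each →), so it remains existential.

existential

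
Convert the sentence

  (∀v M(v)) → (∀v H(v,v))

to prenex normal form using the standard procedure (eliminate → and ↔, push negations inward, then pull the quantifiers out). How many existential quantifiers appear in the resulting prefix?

Rewrite implications/biconditionals: A → B as ¬A ∨ B.
  ¬(∀v M(v)) ∨ (∀v H(v,v))
Push ¬ through the quantifiers and connectives to reach negation normal form:
  (∃v ¬M(v)) ∨ (∀v H(v,v))
Give each quantifier a distinct variable: v↦w1.
  (∃v ¬M(v)) ∨ (∀w1 H(w1,w1))
Extract every quantifier outward, since the variables are now distinct and don't occur free across branches:
  ∃v ∀w1 (¬M(v) ∨ H(w1,w1))
The prefix is ∃v ∀w1: 1 universal, 1 existential.

1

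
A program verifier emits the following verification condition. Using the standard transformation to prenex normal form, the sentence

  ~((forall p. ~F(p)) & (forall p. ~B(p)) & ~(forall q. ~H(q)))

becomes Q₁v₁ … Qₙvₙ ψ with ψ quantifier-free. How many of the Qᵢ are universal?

Move each ¬ inward, flipping quantifiers it crosses:
  (exists p. F(p)) | (exists p. B(p)) | (forall q. ~H(q))
Give each quantifier a distinct variable: p↦b.
  (exists p. F(p)) | (exists b. B(b)) | (forall q. ~H(q))
Finally move all quantifiers to the prefix:
  exists p. exists b. forall q. (F(p) | B(b) | ~H(q))
The prefix is exists p exists b forall q: 1 universal, 2 existential.

1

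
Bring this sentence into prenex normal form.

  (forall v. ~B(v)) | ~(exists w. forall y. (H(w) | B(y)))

forall v. forall w. exists y. (~B(v) | ~H(w) & ~B(y))

Push ¬ through the quantifiers and connectives to reach negation normal form:
  (forall v. ~B(v)) | (forall w. exists y. (~H(w) & ~B(y)))
All bound variables are already distinct, so no renaming is needed.
Extract every quantifier outward, since the variables are now distinct and don't occur free across branches:
  forall v. forall w. exists y. (~B(v) | ~H(w) & ~B(y))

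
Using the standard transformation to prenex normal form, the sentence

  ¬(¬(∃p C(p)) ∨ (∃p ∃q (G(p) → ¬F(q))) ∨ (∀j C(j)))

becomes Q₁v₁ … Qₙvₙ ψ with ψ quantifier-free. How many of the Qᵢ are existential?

2

Eliminate → and ↔ using ¬ and ∨.
  ¬(¬(∃p C(p)) ∨ (∃p ∃q (¬G(p) ∨ ¬F(q))) ∨ (∀j C(j)))
Push ¬ through the quantifiers and connectives to reach negation normal form:
  (∃p C(p)) ∧ (∀p ∀q (G(p) ∧ F(q))) ∧ (∃j ¬C(j))
Rename bound variables to avoid capture: p↦c.
  (∃p C(p)) ∧ (∀c ∀q (G(c) ∧ F(q))) ∧ (∃j ¬C(j))
Finally move all quantifiers to the prefix:
  ∃p ∀c ∀q ∃j (C(p) ∧ G(c) ∧ F(q) ∧ ¬C(j))
The prefix is ∃p ∀c ∀q ∃j: 2 universal, 2 existential.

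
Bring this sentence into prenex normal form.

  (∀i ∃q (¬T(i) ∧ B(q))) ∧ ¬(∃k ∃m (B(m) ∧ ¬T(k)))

∀i ∃q ∀k ∀m (¬T(i) ∧ B(q) ∧ (¬B(m) ∨ T(k)))

Drive negations inward (¬∀x A ≡ ∃x ¬A, ¬∃x A ≡ ∀x ¬A, De Morgan for ∧/∨):
  (∀i ∃q (¬T(i) ∧ B(q))) ∧ (∀k ∀m (¬B(m) ∨ T(k)))
All bound variables are already distinct, so no renaming is needed.
Finally move all quantifiers to the prefix:
  ∀i ∃q ∀k ∀m (¬T(i) ∧ B(q) ∧ (¬B(m) ∨ T(k)))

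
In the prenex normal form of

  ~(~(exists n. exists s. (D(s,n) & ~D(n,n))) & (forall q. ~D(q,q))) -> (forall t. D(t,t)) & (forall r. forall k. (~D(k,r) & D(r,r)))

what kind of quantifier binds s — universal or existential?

Rewrite implications/biconditionals: A → B as ¬A ∨ B.
  ~~(~(exists n. exists s. (D(s,n) & ~D(n,n))) & (forall q. ~D(q,q))) | (forall t. D(t,t)) & (forall r. forall k. (~D(k,r) & D(r,r)))
Move each ¬ inward, flipping quantifiers it crosses:
  (forall n. forall s. (~D(s,n) | D(n,n))) & (forall q. ~D(q,q)) | (forall t. D(t,t)) & (forall r. forall k. (~D(k,r) & D(r,r)))
Finally move all quantifiers to the prefix:
  forall n. forall s. forall q. forall t. forall r. forall k. ((~D(s,n) | D(n,n)) & ~D(q,q) | D(t,t) & ~D(k,r) & D(r,r))
The quantifier exists s sits under an odd number of negations (counting the antecedent side of each →), so it flips to forall s.

universal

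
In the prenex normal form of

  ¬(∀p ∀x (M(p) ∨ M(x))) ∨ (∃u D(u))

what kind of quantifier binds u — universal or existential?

Drive negations inward (¬∀x A ≡ ∃x ¬A, ¬∃x A ≡ ∀x ¬A, De Morgan for ∧/∨):
  (∃p ∃x (¬M(p) ∧ ¬M(x))) ∨ (∃u D(u))
Finally move all quantifiers to the prefix:
  ∃p ∃x ∃u (¬M(p) ∧ ¬M(x) ∨ D(u))
The quantifier ∃u sits under an even number of negations, so it remains existential.

existential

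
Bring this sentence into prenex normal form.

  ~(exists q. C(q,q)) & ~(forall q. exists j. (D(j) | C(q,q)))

Move each ¬ inward, flipping quantifiers it crosses:
  (forall q. ~C(q,q)) & (exists q. forall j. (~D(j) & ~C(q,q)))
Standardize variables apart so no two quantifiers bind the same name: q↦t.
  (forall q. ~C(q,q)) & (exists t. forall j. (~D(j) & ~C(t,t)))
Finally move all quantifiers to the prefix:
  forall q. exists t. forall j. (~C(q,q) & ~D(j) & ~C(t,t))

forall q. exists t. forall j. (~C(q,q) & ~D(j) & ~C(t,t))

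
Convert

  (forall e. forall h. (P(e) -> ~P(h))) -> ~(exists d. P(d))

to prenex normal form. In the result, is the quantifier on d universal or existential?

universal

Eliminate → and ↔ using ¬ and ∨.
  ~(forall e. forall h. (~P(e) | ~P(h))) | ~(exists d. P(d))
Drive negations inward (¬∀x A ≡ ∃x ¬A, ¬∃x A ≡ ∀x ¬A, De Morgan for ∧/∨):
  (exists e. exists h. (P(e) & P(h))) | (forall d. ~P(d))
All bound variables are already distinct, so no renaming is needed.
Finally move all quantifiers to the prefix:
  exists e. exists h. forall d. (P(e) & P(h) | ~P(d))
The quantifier exists d sits under an odd number of negations (counting the antecedent side of each →), so it flips to forall d.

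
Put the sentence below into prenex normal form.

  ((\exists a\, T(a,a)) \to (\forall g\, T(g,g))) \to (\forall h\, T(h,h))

\exists a\, \exists g\, \forall h\, (T(a,a) \land \neg T(g,g) \lor T(h,h))

Eliminate → and ↔ using ¬ and ∨.
  \neg (\neg (\exists a\, T(a,a)) \lor (\forall g\, T(g,g))) \lor (\forall h\, T(h,h))
Move each ¬ inward, flipping quantifiers it crosses:
  (\exists a\, T(a,a)) \land (\exists g\, \neg T(g,g)) \lor (\forall h\, T(h,h))
All bound variables are already distinct, so no renaming is needed.
Pull the quantifiers to the front (each side's bound variable is not free in the other side):
  \exists a\, \exists g\, \forall h\, (T(a,a) \land \neg T(g,g) \lor T(h,h))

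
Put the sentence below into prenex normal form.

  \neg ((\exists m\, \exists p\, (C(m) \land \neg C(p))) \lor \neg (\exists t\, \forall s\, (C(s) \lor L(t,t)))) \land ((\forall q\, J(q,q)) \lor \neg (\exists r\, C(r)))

\forall m\, \forall p\, \exists t\, \forall s\, \forall q\, \forall r\, ((\neg C(m) \lor C(p)) \land (C(s) \lor L(t,t)) \land (J(q,q) \lor \neg C(r)))

Push ¬ through the quantifiers and connectives to reach negation normal form:
  (\forall m\, \forall p\, (\neg C(m) \lor C(p))) \land (\exists t\, \forall s\, (C(s) \lor L(t,t))) \land ((\forall q\, J(q,q)) \lor (\forall r\, \neg C(r)))
All bound variables are already distinct, so no renaming is needed.
Extract every quantifier outward, since the variables are now distinct and don't occur free across branches:
  \forall m\, \forall p\, \exists t\, \forall s\, \forall q\, \forall r\, ((\neg C(m) \lor C(p)) \land (C(s) \lor L(t,t)) \land (J(q,q) \lor \neg C(r)))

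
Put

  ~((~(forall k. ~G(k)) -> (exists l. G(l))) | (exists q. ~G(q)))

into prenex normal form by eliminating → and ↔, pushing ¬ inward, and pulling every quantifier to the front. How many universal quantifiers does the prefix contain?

2

Rewrite implications/biconditionals: A → B as ¬A ∨ B.
  ~(~~(forall k. ~G(k)) | (exists l. G(l)) | (exists q. ~G(q)))
Push ¬ through the quantifiers and connectives to reach negation normal form:
  (exists k. G(k)) & (forall l. ~G(l)) & (forall q. G(q))
All bound variables are already distinct, so no renaming is needed.
Finally move all quantifiers to the prefix:
  exists k. forall l. forall q. (G(k) & ~G(l) & G(q))
The prefix is exists k forall l forall q: 2 universal, 1 existential.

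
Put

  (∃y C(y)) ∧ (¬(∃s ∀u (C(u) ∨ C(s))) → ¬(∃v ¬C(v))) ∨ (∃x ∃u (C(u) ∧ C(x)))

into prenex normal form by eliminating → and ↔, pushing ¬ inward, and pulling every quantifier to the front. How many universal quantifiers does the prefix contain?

2

First replace A → B with ¬A ∨ B.
  (∃y C(y)) ∧ (¬¬(∃s ∀u (C(u) ∨ C(s))) ∨ ¬(∃v ¬C(v))) ∨ (∃x ∃u (C(u) ∧ C(x)))
Drive negations inward (¬∀x A ≡ ∃x ¬A, ¬∃x A ≡ ∀x ¬A, De Morgan for ∧/∨):
  (∃y C(y)) ∧ ((∃s ∀u (C(u) ∨ C(s))) ∨ (∀v C(v))) ∨ (∃x ∃u (C(u) ∧ C(x)))
Rename bound variables to avoid capture: u↦y1.
  (∃y C(y)) ∧ ((∃s ∀u (C(u) ∨ C(s))) ∨ (∀v C(v))) ∨ (∃x ∃y1 (C(y1) ∧ C(x)))
Finally move all quantifiers to the prefix:
  ∃y ∃s ∀u ∀v ∃x ∃y1 (C(y) ∧ (C(u) ∨ C(s) ∨ C(v)) ∨ C(y1) ∧ C(x))
The prefix is ∃y ∃s ∀u ∀v ∃x ∃y1: 2 universal, 4 existential.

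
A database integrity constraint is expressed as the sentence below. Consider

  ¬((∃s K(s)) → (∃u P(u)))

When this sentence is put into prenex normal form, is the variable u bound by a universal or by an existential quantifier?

universal

First replace A → B with ¬A ∨ B.
  ¬(¬(∃s K(s)) ∨ (∃u P(u)))
Move each ¬ inward, flipping quantifiers it crosses:
  (∃s K(s)) ∧ (∀u ¬P(u))
All bound variables are already distinct, so no renaming is needed.
Finally move all quantifiers to the prefix:
  ∃s ∀u (K(s) ∧ ¬P(u))
The quantifier ∃u sits under an odd number of negations (counting the antecedent side of each →), so it flips to ∀u.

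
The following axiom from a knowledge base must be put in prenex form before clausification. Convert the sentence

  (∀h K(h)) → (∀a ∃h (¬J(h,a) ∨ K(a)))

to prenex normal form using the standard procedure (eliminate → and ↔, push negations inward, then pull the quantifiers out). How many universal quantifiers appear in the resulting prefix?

First replace A → B with ¬A ∨ B.
  ¬(∀h K(h)) ∨ (∀a ∃h (¬J(h,a) ∨ K(a)))
Drive negations inward (¬∀x A ≡ ∃x ¬A, ¬∃x A ≡ ∀x ¬A, De Morgan for ∧/∨):
  (∃h ¬K(h)) ∨ (∀a ∃h (¬J(h,a) ∨ K(a)))
Give each quantifier a distinct variable: h↦x1.
  (∃h ¬K(h)) ∨ (∀a ∃x1 (¬J(x1,a) ∨ K(a)))
Pull the quantifiers to the front (each side's bound variable is not free in the other side):
  ∃h ∀a ∃x1 (¬K(h) ∨ ¬J(x1,a) ∨ K(a))
The prefix is ∃h ∀a ∃x1: 1 universal, 2 existential.

1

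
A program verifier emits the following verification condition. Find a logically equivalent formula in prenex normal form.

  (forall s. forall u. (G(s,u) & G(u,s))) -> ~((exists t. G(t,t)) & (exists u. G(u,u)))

exists s. exists u. forall t. forall c. (~G(s,u) | ~G(u,s) | ~G(t,t) | ~G(c,c))

First replace A → B with ¬A ∨ B.
  ~(forall s. forall u. (G(s,u) & G(u,s))) | ~((exists t. G(t,t)) & (exists u. G(u,u)))
Drive negations inward (¬∀x A ≡ ∃x ¬A, ¬∃x A ≡ ∀x ¬A, De Morgan for ∧/∨):
  (exists s. exists u. (~G(s,u) | ~G(u,s))) | (forall t. ~G(t,t)) | (forall u. ~G(u,u))
Rename bound variables to avoid capture: u↦c.
  (exists s. exists u. (~G(s,u) | ~G(u,s))) | (forall t. ~G(t,t)) | (forall c. ~G(c,c))
Extract every quantifier outward, since the variables are now distinct and don't occur free across branches:
  exists s. exists u. forall t. forall c. (~G(s,u) | ~G(u,s) | ~G(t,t) | ~G(c,c))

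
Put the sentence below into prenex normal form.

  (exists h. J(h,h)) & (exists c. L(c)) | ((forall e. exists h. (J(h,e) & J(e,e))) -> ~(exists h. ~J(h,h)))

Eliminate → and ↔ using ¬ and ∨.
  (exists h. J(h,h)) & (exists c. L(c)) | ~(forall e. exists h. (J(h,e) & J(e,e))) | ~(exists h. ~J(h,h))
Move each ¬ inward, flipping quantifiers it crosses:
  (exists h. J(h,h)) & (exists c. L(c)) | (exists e. forall h. (~J(h,e) | ~J(e,e))) | (forall h. J(h,h))
Give each quantifier a distinct variable: h↦r, h↦y.
  (exists h. J(h,h)) & (exists c. L(c)) | (exists e. forall r. (~J(r,e) | ~J(e,e))) | (forall y. J(y,y))
Pull the quantifiers to the front (each side's bound variable is not free in the other side):
  exists h. exists c. exists e. forall r. forall y. (J(h,h) & L(c) | ~J(r,e) | ~J(e,e) | J(y,y))

exists h. exists c. exists e. forall r. forall y. (J(h,h) & L(c) | ~J(r,e) | ~J(e,e) | J(y,y))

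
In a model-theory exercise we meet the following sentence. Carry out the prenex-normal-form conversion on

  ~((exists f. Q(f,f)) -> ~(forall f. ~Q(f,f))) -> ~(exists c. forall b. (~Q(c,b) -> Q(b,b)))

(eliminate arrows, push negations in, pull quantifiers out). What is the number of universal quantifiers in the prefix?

Eliminate → and ↔ using ¬ and ∨.
  ~~(~(exists f. Q(f,f)) | ~(forall f. ~Q(f,f))) | ~(exists c. forall b. (~~Q(c,b) | Q(b,b)))
Drive negations inward (¬∀x A ≡ ∃x ¬A, ¬∃x A ≡ ∀x ¬A, De Morgan for ∧/∨):
  (forall f. ~Q(f,f)) | (exists f. Q(f,f)) | (forall c. exists b. (~Q(c,b) & ~Q(b,b)))
Rename bound variables to avoid capture: f↦w.
  (forall f. ~Q(f,f)) | (exists w. Q(w,w)) | (forall c. exists b. (~Q(c,b) & ~Q(b,b)))
Pull the quantifiers to the front (each side's bound variable is not free in the other side):
  forall f. exists w. forall c. exists b. (~Q(f,f) | Q(w,w) | ~Q(c,b) & ~Q(b,b))
The prefix is forall f exists w forall c exists b: 2 universal, 2 existential.

2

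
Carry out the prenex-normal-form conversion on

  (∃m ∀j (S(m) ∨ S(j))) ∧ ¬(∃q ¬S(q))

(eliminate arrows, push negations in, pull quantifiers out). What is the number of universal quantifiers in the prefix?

Move each ¬ inward, flipping quantifiers it crosses:
  (∃m ∀j (S(m) ∨ S(j))) ∧ (∀q S(q))
All bound variables are already distinct, so no renaming is needed.
Extract every quantifier outward, since the variables are now distinct and don't occur free across branches:
  ∃m ∀j ∀q ((S(m) ∨ S(j)) ∧ S(q))
The prefix is ∃m ∀j ∀q: 2 universal, 1 existential.

2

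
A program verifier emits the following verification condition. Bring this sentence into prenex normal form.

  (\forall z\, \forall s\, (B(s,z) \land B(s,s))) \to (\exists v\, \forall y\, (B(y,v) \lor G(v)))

First replace A → B with ¬A ∨ B.
  \neg (\forall z\, \forall s\, (B(s,z) \land B(s,s))) \lor (\exists v\, \forall y\, (B(y,v) \lor G(v)))
Push ¬ through the quantifiers and connectives to reach negation normal form:
  (\exists z\, \exists s\, (\neg B(s,z) \lor \neg B(s,s))) \lor (\exists v\, \forall y\, (B(y,v) \lor G(v)))
All bound variables are already distinct, so no renaming is needed.
Finally move all quantifiers to the prefix:
  \exists z\, \exists s\, \exists v\, \forall y\, (\neg B(s,z) \lor \neg B(s,s) \lor B(y,v) \lor G(v))

\exists z\, \exists s\, \exists v\, \forall y\, (\neg B(s,z) \lor \neg B(s,s) \lor B(y,v) \lor G(v))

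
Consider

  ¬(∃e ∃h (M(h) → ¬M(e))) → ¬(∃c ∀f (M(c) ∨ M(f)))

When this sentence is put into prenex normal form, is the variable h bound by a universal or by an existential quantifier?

Rewrite implications/biconditionals: A → B as ¬A ∨ B.
  ¬¬(∃e ∃h (¬M(h) ∨ ¬M(e))) ∨ ¬(∃c ∀f (M(c) ∨ M(f)))
Drive negations inward (¬∀x A ≡ ∃x ¬A, ¬∃x A ≡ ∀x ¬A, De Morgan for ∧/∨):
  (∃e ∃h (¬M(h) ∨ ¬M(e))) ∨ (∀c ∃f (¬M(c) ∧ ¬M(f)))
All bound variables are already distinct, so no renaming is needed.
Pull the quantifiers to the front (each side's bound variable is not free in the other side):
  ∃e ∃h ∀c ∃f (¬M(h) ∨ ¬M(e) ∨ ¬M(c) ∧ ¬M(f))
The quantifier ∃h sits under an even number of negations (counting the antecedent side of each →), so it remains existential.

existential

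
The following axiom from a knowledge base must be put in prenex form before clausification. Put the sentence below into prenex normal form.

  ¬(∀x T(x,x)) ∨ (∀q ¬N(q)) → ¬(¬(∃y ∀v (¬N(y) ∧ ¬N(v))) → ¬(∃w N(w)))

∀x ∃q ∀y ∃v ∃w (T(x,x) ∧ N(q) ∨ (N(y) ∨ N(v)) ∧ N(w))

First replace A → B with ¬A ∨ B.
  ¬(¬(∀x T(x,x)) ∨ (∀q ¬N(q))) ∨ ¬(¬¬(∃y ∀v (¬N(y) ∧ ¬N(v))) ∨ ¬(∃w N(w)))
Push ¬ through the quantifiers and connectives to reach negation normal form:
  (∀x T(x,x)) ∧ (∃q N(q)) ∨ (∀y ∃v (N(y) ∨ N(v))) ∧ (∃w N(w))
Finally move all quantifiers to the prefix:
  ∀x ∃q ∀y ∃v ∃w (T(x,x) ∧ N(q) ∨ (N(y) ∨ N(v)) ∧ N(w))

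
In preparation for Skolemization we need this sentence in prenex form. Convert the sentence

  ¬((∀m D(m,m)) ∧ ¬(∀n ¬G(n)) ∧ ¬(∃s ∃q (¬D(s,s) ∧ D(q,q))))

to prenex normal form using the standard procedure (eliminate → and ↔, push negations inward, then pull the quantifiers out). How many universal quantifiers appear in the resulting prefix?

Move each ¬ inward, flipping quantifiers it crosses:
  (∃m ¬D(m,m)) ∨ (∀n ¬G(n)) ∨ (∃s ∃q (¬D(s,s) ∧ D(q,q)))
All bound variables are already distinct, so no renaming is needed.
Finally move all quantifiers to the prefix:
  ∃m ∀n ∃s ∃q (¬D(m,m) ∨ ¬G(n) ∨ ¬D(s,s) ∧ D(q,q))
The prefix is ∃m ∀n ∃s ∃q: 1 universal, 3 existential.

1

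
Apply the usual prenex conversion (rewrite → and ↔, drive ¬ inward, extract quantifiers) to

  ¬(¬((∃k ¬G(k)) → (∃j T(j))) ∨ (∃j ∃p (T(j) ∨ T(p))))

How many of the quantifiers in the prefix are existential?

Eliminate → and ↔ using ¬ and ∨.
  ¬(¬(¬(∃k ¬G(k)) ∨ (∃j T(j))) ∨ (∃j ∃p (T(j) ∨ T(p))))
Push ¬ through the quantifiers and connectives to reach negation normal form:
  ((∀k G(k)) ∨ (∃j T(j))) ∧ (∀j ∀p (¬T(j) ∧ ¬T(p)))
Standardize variables apart so no two quantifiers bind the same name: j↦a.
  ((∀k G(k)) ∨ (∃j T(j))) ∧ (∀a ∀p (¬T(a) ∧ ¬T(p)))
Pull the quantifiers to the front (each side's bound variable is not free in the other side):
  ∀k ∃j ∀a ∀p ((G(k) ∨ T(j)) ∧ ¬T(a) ∧ ¬T(p))
The prefix is ∀k ∃j ∀a ∀p: 3 universal, 1 existential.

1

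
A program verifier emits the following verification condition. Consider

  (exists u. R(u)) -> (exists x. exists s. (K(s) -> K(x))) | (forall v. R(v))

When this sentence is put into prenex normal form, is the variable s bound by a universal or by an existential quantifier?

Eliminate → and ↔ using ¬ and ∨.
  ~(exists u. R(u)) | (exists x. exists s. (~K(s) | K(x))) | (forall v. R(v))
Push ¬ through the quantifiers and connectives to reach negation normal form:
  (forall u. ~R(u)) | (exists x. exists s. (~K(s) | K(x))) | (forall v. R(v))
Finally move all quantifiers to the prefix:
  forall u. exists x. exists s. forall v. (~R(u) | ~K(s) | K(x) | R(v))
The quantifier exists s sits under an even number of negations (counting the antecedent side of each →), so it remains existential.

existential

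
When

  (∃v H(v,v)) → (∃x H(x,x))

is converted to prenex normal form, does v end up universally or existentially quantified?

Rewrite implications/biconditionals: A → B as ¬A ∨ B.
  ¬(∃v H(v,v)) ∨ (∃x H(x,x))
Move each ¬ inward, flipping quantifiers it crosses:
  (∀v ¬H(v,v)) ∨ (∃x H(x,x))
Extract every quantifier outward, since the variables are now distinct and don't occur free across branches:
  ∀v ∃x (¬H(v,v) ∨ H(x,x))
The quantifier ∃v sits under an odd number of negations (counting the antecedent side of each →), so it flips to ∀v.

universal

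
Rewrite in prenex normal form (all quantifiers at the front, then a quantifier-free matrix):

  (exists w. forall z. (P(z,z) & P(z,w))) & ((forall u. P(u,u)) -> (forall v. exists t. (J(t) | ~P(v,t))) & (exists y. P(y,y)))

exists w. forall z. exists u. forall v. exists t. exists y. (P(z,z) & P(z,w) & (~P(u,u) | (J(t) | ~P(v,t)) & P(y,y)))

Eliminate → and ↔ using ¬ and ∨.
  (exists w. forall z. (P(z,z) & P(z,w))) & (~(forall u. P(u,u)) | (forall v. exists t. (J(t) | ~P(v,t))) & (exists y. P(y,y)))
Push ¬ through the quantifiers and connectives to reach negation normal form:
  (exists w. forall z. (P(z,z) & P(z,w))) & ((exists u. ~P(u,u)) | (forall v. exists t. (J(t) | ~P(v,t))) & (exists y. P(y,y)))
All bound variables are already distinct, so no renaming is needed.
Pull the quantifiers to the front (each side's bound variable is not free in the other side):
  exists w. forall z. exists u. forall v. exists t. exists y. (P(z,z) & P(z,w) & (~P(u,u) | (J(t) | ~P(v,t)) & P(y,y)))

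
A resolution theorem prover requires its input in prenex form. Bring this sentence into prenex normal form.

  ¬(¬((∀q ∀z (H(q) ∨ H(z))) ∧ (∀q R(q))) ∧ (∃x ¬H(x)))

Push ¬ through the quantifiers and connectives to reach negation normal form:
  (∀q ∀z (H(q) ∨ H(z))) ∧ (∀q R(q)) ∨ (∀x H(x))
Give each quantifier a distinct variable: q↦v.
  (∀q ∀z (H(q) ∨ H(z))) ∧ (∀v R(v)) ∨ (∀x H(x))
Extract every quantifier outward, since the variables are now distinct and don't occur free across branches:
  ∀q ∀z ∀v ∀x ((H(q) ∨ H(z)) ∧ R(v) ∨ H(x))

∀q ∀z ∀v ∀x ((H(q) ∨ H(z)) ∧ R(v) ∨ H(x))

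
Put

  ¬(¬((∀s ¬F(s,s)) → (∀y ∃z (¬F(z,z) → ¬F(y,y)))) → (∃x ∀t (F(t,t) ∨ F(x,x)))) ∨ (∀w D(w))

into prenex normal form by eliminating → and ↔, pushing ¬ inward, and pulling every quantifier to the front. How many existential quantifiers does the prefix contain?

2

Rewrite implications/biconditionals: A → B as ¬A ∨ B.
  ¬(¬¬(¬(∀s ¬F(s,s)) ∨ (∀y ∃z (¬¬F(z,z) ∨ ¬F(y,y)))) ∨ (∃x ∀t (F(t,t) ∨ F(x,x)))) ∨ (∀w D(w))
Push ¬ through the quantifiers and connectives to reach negation normal form:
  (∀s ¬F(s,s)) ∧ (∃y ∀z (¬F(z,z) ∧ F(y,y))) ∧ (∀x ∃t (¬F(t,t) ∧ ¬F(x,x))) ∨ (∀w D(w))
All bound variables are already distinct, so no renaming is needed.
Extract every quantifier outward, since the variables are now distinct and don't occur free across branches:
  ∀s ∃y ∀z ∀x ∃t ∀w (¬F(s,s) ∧ ¬F(z,z) ∧ F(y,y) ∧ ¬F(t,t) ∧ ¬F(x,x) ∨ D(w))
The prefix is ∀s ∃y ∀z ∀x ∃t ∀w: 4 universal, 2 existential.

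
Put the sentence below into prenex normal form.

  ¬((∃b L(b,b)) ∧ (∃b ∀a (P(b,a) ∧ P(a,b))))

Move each ¬ inward, flipping quantifiers it crosses:
  (∀b ¬L(b,b)) ∨ (∀b ∃a (¬P(b,a) ∨ ¬P(a,b)))
Rename bound variables to avoid capture: b↦w.
  (∀b ¬L(b,b)) ∨ (∀w ∃a (¬P(w,a) ∨ ¬P(a,w)))
Finally move all quantifiers to the prefix:
  ∀b ∀w ∃a (¬L(b,b) ∨ ¬P(w,a) ∨ ¬P(a,w))

∀b ∀w ∃a (¬L(b,b) ∨ ¬P(w,a) ∨ ¬P(a,w))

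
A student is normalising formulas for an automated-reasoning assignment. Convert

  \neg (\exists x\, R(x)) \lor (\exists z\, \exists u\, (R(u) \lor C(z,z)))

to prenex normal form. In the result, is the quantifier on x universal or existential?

Move each ¬ inward, flipping quantifiers it crosses:
  (\forall x\, \neg R(x)) \lor (\exists z\, \exists u\, (R(u) \lor C(z,z)))
All bound variables are already distinct, so no renaming is needed.
Extract every quantifier outward, since the variables are now distinct and don't occur free across branches:
  \forall x\, \exists z\, \exists u\, (\neg R(x) \lor R(u) \lor C(z,z))
The quantifier \exists x sits under an odd number of negations, so it flips to \forall x.

universal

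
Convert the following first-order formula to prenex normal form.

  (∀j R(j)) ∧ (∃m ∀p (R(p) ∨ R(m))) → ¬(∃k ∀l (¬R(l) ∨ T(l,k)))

Eliminate → and ↔ using ¬ and ∨.
  ¬((∀j R(j)) ∧ (∃m ∀p (R(p) ∨ R(m)))) ∨ ¬(∃k ∀l (¬R(l) ∨ T(l,k)))
Drive negations inward (¬∀x A ≡ ∃x ¬A, ¬∃x A ≡ ∀x ¬A, De Morgan for ∧/∨):
  (∃j ¬R(j)) ∨ (∀m ∃p (¬R(p) ∧ ¬R(m))) ∨ (∀k ∃l (R(l) ∧ ¬T(l,k)))
All bound variables are already distinct, so no renaming is needed.
Extract every quantifier outward, since the variables are now distinct and don't occur free across branches:
  ∃j ∀m ∃p ∀k ∃l (¬R(j) ∨ ¬R(p) ∧ ¬R(m) ∨ R(l) ∧ ¬T(l,k))

∃j ∀m ∃p ∀k ∃l (¬R(j) ∨ ¬R(p) ∧ ¬R(m) ∨ R(l) ∧ ¬T(l,k))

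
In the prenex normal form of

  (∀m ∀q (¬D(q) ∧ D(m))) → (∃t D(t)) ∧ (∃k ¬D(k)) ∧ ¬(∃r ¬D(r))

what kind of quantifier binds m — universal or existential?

existential

Rewrite implications/biconditionals: A → B as ¬A ∨ B.
  ¬(∀m ∀q (¬D(q) ∧ D(m))) ∨ (∃t D(t)) ∧ (∃k ¬D(k)) ∧ ¬(∃r ¬D(r))
Move each ¬ inward, flipping quantifiers it crosses:
  (∃m ∃q (D(q) ∨ ¬D(m))) ∨ (∃t D(t)) ∧ (∃k ¬D(k)) ∧ (∀r D(r))
All bound variables are already distinct, so no renaming is needed.
Extract every quantifier outward, since the variables are now distinct and don't occur free across branches:
  ∃m ∃q ∃t ∃k ∀r (D(q) ∨ ¬D(m) ∨ D(t) ∧ ¬D(k) ∧ D(r))
The quantifier ∀m sits under an odd number of negations (counting the antecedent side of each →), so it flips to ∃m.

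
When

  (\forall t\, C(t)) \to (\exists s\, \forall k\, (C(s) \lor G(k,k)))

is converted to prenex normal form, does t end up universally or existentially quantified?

existential

Rewrite implications/biconditionals: A → B as ¬A ∨ B.
  \neg (\forall t\, C(t)) \lor (\exists s\, \forall k\, (C(s) \lor G(k,k)))
Move each ¬ inward, flipping quantifiers it crosses:
  (\exists t\, \neg C(t)) \lor (\exists s\, \forall k\, (C(s) \lor G(k,k)))
All bound variables are already distinct, so no renaming is needed.
Finally move all quantifiers to the prefix:
  \exists t\, \exists s\, \forall k\, (\neg C(t) \lor C(s) \lor G(k,k))
The quantifier \forall t sits under an odd number of negations (counting the antecedent side of each →), so it flips to \exists t.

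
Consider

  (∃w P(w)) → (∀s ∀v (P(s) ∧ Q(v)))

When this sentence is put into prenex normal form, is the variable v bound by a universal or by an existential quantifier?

First replace A → B with ¬A ∨ B.
  ¬(∃w P(w)) ∨ (∀s ∀v (P(s) ∧ Q(v)))
Move each ¬ inward, flipping quantifiers it crosses:
  (∀w ¬P(w)) ∨ (∀s ∀v (P(s) ∧ Q(v)))
Extract every quantifier outward, since the variables are now distinct and don't occur free across branches:
  ∀w ∀s ∀v (¬P(w) ∨ P(s) ∧ Q(v))
The quantifier ∀v sits under an even number of negations (counting the antecedent side of each →), so it remains universal.

universal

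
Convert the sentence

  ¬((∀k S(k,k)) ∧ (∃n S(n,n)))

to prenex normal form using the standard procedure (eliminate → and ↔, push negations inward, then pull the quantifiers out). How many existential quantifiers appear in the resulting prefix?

1

Drive negations inward (¬∀x A ≡ ∃x ¬A, ¬∃x A ≡ ∀x ¬A, De Morgan for ∧/∨):
  (∃k ¬S(k,k)) ∨ (∀n ¬S(n,n))
All bound variables are already distinct, so no renaming is needed.
Extract every quantifier outward, since the variables are now distinct and don't occur free across branches:
  ∃k ∀n (¬S(k,k) ∨ ¬S(n,n))
The prefix is ∃k ∀n: 1 universal, 1 existential.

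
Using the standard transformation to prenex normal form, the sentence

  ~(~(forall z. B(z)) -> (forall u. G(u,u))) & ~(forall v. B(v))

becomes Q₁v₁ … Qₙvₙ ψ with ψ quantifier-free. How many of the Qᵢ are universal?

First replace A → B with ¬A ∨ B.
  ~(~~(forall z. B(z)) | (forall u. G(u,u))) & ~(forall v. B(v))
Drive negations inward (¬∀x A ≡ ∃x ¬A, ¬∃x A ≡ ∀x ¬A, De Morgan for ∧/∨):
  (exists z. ~B(z)) & (exists u. ~G(u,u)) & (exists v. ~B(v))
Pull the quantifiers to the front (each side's bound variable is not free in the other side):
  exists z. exists u. exists v. (~B(z) & ~G(u,u) & ~B(v))
The prefix is exists z exists u exists v: 0 universal, 3 existential.

0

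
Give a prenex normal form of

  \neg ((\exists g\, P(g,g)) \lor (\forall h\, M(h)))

\forall g\, \exists h\, (\neg P(g,g) \land \neg M(h))

Move each ¬ inward, flipping quantifiers it crosses:
  (\forall g\, \neg P(g,g)) \land (\exists h\, \neg M(h))
All bound variables are already distinct, so no renaming is needed.
Finally move all quantifiers to the prefix:
  \forall g\, \exists h\, (\neg P(g,g) \land \neg M(h))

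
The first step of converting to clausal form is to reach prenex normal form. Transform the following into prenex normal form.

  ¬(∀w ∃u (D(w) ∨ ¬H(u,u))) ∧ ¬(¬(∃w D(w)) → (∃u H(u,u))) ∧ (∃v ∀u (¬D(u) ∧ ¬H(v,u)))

First replace A → B with ¬A ∨ B.
  ¬(∀w ∃u (D(w) ∨ ¬H(u,u))) ∧ ¬(¬¬(∃w D(w)) ∨ (∃u H(u,u))) ∧ (∃v ∀u (¬D(u) ∧ ¬H(v,u)))
Drive negations inward (¬∀x A ≡ ∃x ¬A, ¬∃x A ≡ ∀x ¬A, De Morgan for ∧/∨):
  (∃w ∀u (¬D(w) ∧ H(u,u))) ∧ (∀w ¬D(w)) ∧ (∀u ¬H(u,u)) ∧ (∃v ∀u (¬D(u) ∧ ¬H(v,u)))
Rename bound variables to avoid capture: w↦x1, u↦c, u↦p.
  (∃w ∀u (¬D(w) ∧ H(u,u))) ∧ (∀x1 ¬D(x1)) ∧ (∀c ¬H(c,c)) ∧ (∃v ∀p (¬D(p) ∧ ¬H(v,p)))
Finally move all quantifiers to the prefix:
  ∃w ∀u ∀x1 ∀c ∃v ∀p (¬D(w) ∧ H(u,u) ∧ ¬D(x1) ∧ ¬H(c,c) ∧ ¬D(p) ∧ ¬H(v,p))

∃w ∀u ∀x1 ∀c ∃v ∀p (¬D(w) ∧ H(u,u) ∧ ¬D(x1) ∧ ¬H(c,c) ∧ ¬D(p) ∧ ¬H(v,p))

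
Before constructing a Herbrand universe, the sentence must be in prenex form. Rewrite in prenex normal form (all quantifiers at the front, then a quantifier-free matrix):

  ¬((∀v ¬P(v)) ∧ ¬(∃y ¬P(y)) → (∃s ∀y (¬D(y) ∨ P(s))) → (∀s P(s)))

∀v ∀y ∃s ∀u1 ∃q (¬P(v) ∧ P(y) ∧ (¬D(u1) ∨ P(s)) ∧ ¬P(q))

Eliminate → and ↔ using ¬ and ∨.
  ¬(¬((∀v ¬P(v)) ∧ ¬(∃y ¬P(y))) ∨ ¬(∃s ∀y (¬D(y) ∨ P(s))) ∨ (∀s P(s)))
Push ¬ through the quantifiers and connectives to reach negation normal form:
  (∀v ¬P(v)) ∧ (∀y P(y)) ∧ (∃s ∀y (¬D(y) ∨ P(s))) ∧ (∃s ¬P(s))
Give each quantifier a distinct variable: y↦u1, s↦q.
  (∀v ¬P(v)) ∧ (∀y P(y)) ∧ (∃s ∀u1 (¬D(u1) ∨ P(s))) ∧ (∃q ¬P(q))
Pull the quantifiers to the front (each side's bound variable is not free in the other side):
  ∀v ∀y ∃s ∀u1 ∃q (¬P(v) ∧ P(y) ∧ (¬D(u1) ∨ P(s)) ∧ ¬P(q))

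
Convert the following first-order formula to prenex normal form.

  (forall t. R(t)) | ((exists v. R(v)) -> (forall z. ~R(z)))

forall t. forall v. forall z. (R(t) | ~R(v) | ~R(z))

First replace A → B with ¬A ∨ B.
  (forall t. R(t)) | ~(exists v. R(v)) | (forall z. ~R(z))
Drive negations inward (¬∀x A ≡ ∃x ¬A, ¬∃x A ≡ ∀x ¬A, De Morgan for ∧/∨):
  (forall t. R(t)) | (forall v. ~R(v)) | (forall z. ~R(z))
All bound variables are already distinct, so no renaming is needed.
Finally move all quantifiers to the prefix:
  forall t. forall v. forall z. (R(t) | ~R(v) | ~R(z))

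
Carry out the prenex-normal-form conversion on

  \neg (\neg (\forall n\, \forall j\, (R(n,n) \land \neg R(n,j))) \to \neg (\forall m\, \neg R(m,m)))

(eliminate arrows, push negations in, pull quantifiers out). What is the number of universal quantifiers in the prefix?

1

Eliminate → and ↔ using ¬ and ∨.
  \neg (\neg \neg (\forall n\, \forall j\, (R(n,n) \land \neg R(n,j))) \lor \neg (\forall m\, \neg R(m,m)))
Push ¬ through the quantifiers and connectives to reach negation normal form:
  (\exists n\, \exists j\, (\neg R(n,n) \lor R(n,j))) \land (\forall m\, \neg R(m,m))
Finally move all quantifiers to the prefix:
  \exists n\, \exists j\, \forall m\, ((\neg R(n,n) \lor R(n,j)) \land \neg R(m,m))
The prefix is \exists n \exists j \forall m: 1 universal, 2 existential.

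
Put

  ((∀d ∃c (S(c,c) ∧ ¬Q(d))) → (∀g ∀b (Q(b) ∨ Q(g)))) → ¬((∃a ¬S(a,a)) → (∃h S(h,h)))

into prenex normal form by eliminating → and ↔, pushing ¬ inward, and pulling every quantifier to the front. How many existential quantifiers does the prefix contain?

4

First replace A → B with ¬A ∨ B.
  ¬(¬(∀d ∃c (S(c,c) ∧ ¬Q(d))) ∨ (∀g ∀b (Q(b) ∨ Q(g)))) ∨ ¬(¬(∃a ¬S(a,a)) ∨ (∃h S(h,h)))
Push ¬ through the quantifiers and connectives to reach negation normal form:
  (∀d ∃c (S(c,c) ∧ ¬Q(d))) ∧ (∃g ∃b (¬Q(b) ∧ ¬Q(g))) ∨ (∃a ¬S(a,a)) ∧ (∀h ¬S(h,h))
Extract every quantifier outward, since the variables are now distinct and don't occur free across branches:
  ∀d ∃c ∃g ∃b ∃a ∀h (S(c,c) ∧ ¬Q(d) ∧ ¬Q(b) ∧ ¬Q(g) ∨ ¬S(a,a) ∧ ¬S(h,h))
The prefix is ∀d ∃c ∃g ∃b ∃a ∀h: 2 universal, 4 existential.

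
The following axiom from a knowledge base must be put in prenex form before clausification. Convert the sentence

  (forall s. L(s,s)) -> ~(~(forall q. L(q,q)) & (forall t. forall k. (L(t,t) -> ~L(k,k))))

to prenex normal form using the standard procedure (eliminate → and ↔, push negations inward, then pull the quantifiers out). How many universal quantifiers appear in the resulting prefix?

First replace A → B with ¬A ∨ B.
  ~(forall s. L(s,s)) | ~(~(forall q. L(q,q)) & (forall t. forall k. (~L(t,t) | ~L(k,k))))
Drive negations inward (¬∀x A ≡ ∃x ¬A, ¬∃x A ≡ ∀x ¬A, De Morgan for ∧/∨):
  (exists s. ~L(s,s)) | (forall q. L(q,q)) | (exists t. exists k. (L(t,t) & L(k,k)))
All bound variables are already distinct, so no renaming is needed.
Pull the quantifiers to the front (each side's bound variable is not free in the other side):
  exists s. forall q. exists t. exists k. (~L(s,s) | L(q,q) | L(t,t) & L(k,k))
The prefix is exists s forall q exists t exists k: 1 universal, 3 existential.

1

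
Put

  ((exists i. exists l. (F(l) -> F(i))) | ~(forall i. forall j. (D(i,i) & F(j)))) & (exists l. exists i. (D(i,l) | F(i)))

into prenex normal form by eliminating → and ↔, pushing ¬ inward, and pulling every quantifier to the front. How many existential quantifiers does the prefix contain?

6

First replace A → B with ¬A ∨ B.
  ((exists i. exists l. (~F(l) | F(i))) | ~(forall i. forall j. (D(i,i) & F(j)))) & (exists l. exists i. (D(i,l) | F(i)))
Drive negations inward (¬∀x A ≡ ∃x ¬A, ¬∃x A ≡ ∀x ¬A, De Morgan for ∧/∨):
  ((exists i. exists l. (~F(l) | F(i))) | (exists i. exists j. (~D(i,i) | ~F(j)))) & (exists l. exists i. (D(i,l) | F(i)))
Give each quantifier a distinct variable: i↦c, l↦v, i↦x1.
  ((exists i. exists l. (~F(l) | F(i))) | (exists c. exists j. (~D(c,c) | ~F(j)))) & (exists v. exists x1. (D(x1,v) | F(x1)))
Extract every quantifier outward, since the variables are now distinct and don't occur free across branches:
  exists i. exists l. exists c. exists j. exists v. exists x1. ((~F(l) | F(i) | ~D(c,c) | ~F(j)) & (D(x1,v) | F(x1)))
The prefix is exists i exists l exists c exists j exists v exists x1: 0 universal, 6 existential.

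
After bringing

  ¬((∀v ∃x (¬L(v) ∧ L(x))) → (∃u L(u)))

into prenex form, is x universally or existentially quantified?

Eliminate → and ↔ using ¬ and ∨.
  ¬(¬(∀v ∃x (¬L(v) ∧ L(x))) ∨ (∃u L(u)))
Drive negations inward (¬∀x A ≡ ∃x ¬A, ¬∃x A ≡ ∀x ¬A, De Morgan for ∧/∨):
  (∀v ∃x (¬L(v) ∧ L(x))) ∧ (∀u ¬L(u))
All bound variables are already distinct, so no renaming is needed.
Extract every quantifier outward, since the variables are now distinct and don't occur free across branches:
  ∀v ∃x ∀u (¬L(v) ∧ L(x) ∧ ¬L(u))
The quantifier ∃x sits under an even number of negations (counting the antecedent side of each →), so it remains existential.

existential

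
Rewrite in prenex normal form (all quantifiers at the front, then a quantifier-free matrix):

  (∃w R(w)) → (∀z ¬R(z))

Eliminate → and ↔ using ¬ and ∨.
  ¬(∃w R(w)) ∨ (∀z ¬R(z))
Move each ¬ inward, flipping quantifiers it crosses:
  (∀w ¬R(w)) ∨ (∀z ¬R(z))
All bound variables are already distinct, so no renaming is needed.
Extract every quantifier outward, since the variables are now distinct and don't occur free across branches:
  ∀w ∀z (¬R(w) ∨ ¬R(z))

∀w ∀z (¬R(w) ∨ ¬R(z))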